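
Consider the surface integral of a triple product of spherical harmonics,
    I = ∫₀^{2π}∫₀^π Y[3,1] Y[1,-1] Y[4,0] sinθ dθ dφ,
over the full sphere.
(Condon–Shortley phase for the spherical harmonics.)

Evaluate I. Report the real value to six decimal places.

0.150786

Checks pass: Σm=0; 8 even; l₃=4∈[2,4].
(2·3+1)(2·1+1)(2·4+1) = 189
Δ: 0! 6! 2! / 9! → 1/252
sum: t=0:+1/36 = 1/36
3j²(3 1 4; 0 0 0) = Δ·Π!·Σ² = 4/63  (sign +1)
sum: t=0:+1/96 = 1/96
3j²(3 1 4; 1 -1 0) = Δ·Π!·Σ² = 1/42  (sign +1)
combine: 4πI² = 189·4/63·1/42 = 2/7
take √, sign +1: I = 0.15078601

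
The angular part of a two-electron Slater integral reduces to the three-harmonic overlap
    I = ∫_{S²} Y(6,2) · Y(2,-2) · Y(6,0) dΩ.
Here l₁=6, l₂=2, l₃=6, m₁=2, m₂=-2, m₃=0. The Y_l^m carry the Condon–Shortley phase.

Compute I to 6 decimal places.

-0.191909

Rules hold: Σm=0, L=14 even, 4≤6≤8.
N = 13·5·13 = 845
Δ = 2!·10!·2!/15! = 1/90090
Racah Σ t=0..2: t=0:+1/69120 t=1:−1/14400 t=2:+1/69120 = -7/172800
⇒ 3j(6 2 6; 0 0 0)² = 14/715, sgn -1
Racah Σ t=0..0: t=0:+1/69120 = 1/69120
⇒ 3j(6 2 6; 2 -2 0)² = 4/143, sgn +1
4πI² = N·(3j₀)²·(3jₘ)² = 56/121
I = -1·√(0.46281/4π) = -0.19190947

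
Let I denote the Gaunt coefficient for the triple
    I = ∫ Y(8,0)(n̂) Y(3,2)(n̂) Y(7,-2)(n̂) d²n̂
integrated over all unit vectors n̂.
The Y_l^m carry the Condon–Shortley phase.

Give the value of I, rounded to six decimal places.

-0.156733

Checks pass: Σm=0; 18 even; l₃=7∈[5,11].
(2·8+1)(2·3+1)(2·7+1) = 1785
Δ: 4! 12! 2! / 19! → 1/5290740
sum: t=1:−1/7257600 t=2:+1/2073600 t=3:−1/7257600 = 1/4838400
3j²(8 3 7; 0 0 0) = Δ·Π!·Σ² = 252/20995  (sign -1)
sum: t=3:−1/7257600 t=4:+1/23224320 = -11/116121600
3j²(8 3 7; 0 2 -2) = Δ·Π!·Σ² = 121/8398  (sign +1)
combine: 4πI² = 1785·252/20995·121/8398 = 320166/1037153
take √, sign -1: I = -0.15673329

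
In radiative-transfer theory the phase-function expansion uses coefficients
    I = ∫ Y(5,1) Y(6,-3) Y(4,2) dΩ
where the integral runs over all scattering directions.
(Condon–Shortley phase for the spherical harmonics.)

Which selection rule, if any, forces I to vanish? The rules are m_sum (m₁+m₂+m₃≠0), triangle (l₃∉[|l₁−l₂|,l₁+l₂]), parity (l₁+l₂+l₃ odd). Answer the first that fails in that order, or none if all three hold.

Σmᵢ = 0  ✓
l₃∈[|l₁−l₂|,l₁+l₂]=[1,11], have l₃=4  ✓
Σlᵢ = 15 ⇒ odd  ✗

parity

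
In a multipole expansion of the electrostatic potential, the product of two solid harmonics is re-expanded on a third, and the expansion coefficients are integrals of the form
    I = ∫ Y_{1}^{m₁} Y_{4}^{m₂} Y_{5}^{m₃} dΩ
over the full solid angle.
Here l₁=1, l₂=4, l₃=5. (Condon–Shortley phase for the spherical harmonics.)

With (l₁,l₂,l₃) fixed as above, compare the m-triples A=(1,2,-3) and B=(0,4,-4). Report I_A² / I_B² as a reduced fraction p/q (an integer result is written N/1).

28/9

Same 1,4,5: normalisation and zero-m 3j drop out of the ratio.
A: Δ: 0! 2! 8! / 11! → 1/495; sum: t=0:+1/2880 = 1/2880; 3j²(1 4 5; 1 2 -3) = Δ·Π!·Σ² = 28/495  (sign +1)
B: Δ: 0! 2! 8! / 11! → 1/495; sum: t=0:+1/40320 = 1/40320; 3j²(1 4 5; 0 4 -4) = Δ·Π!·Σ² = 1/55  (sign -1)
I_A²/I_B² = (28/495)/(1/55) = 28/9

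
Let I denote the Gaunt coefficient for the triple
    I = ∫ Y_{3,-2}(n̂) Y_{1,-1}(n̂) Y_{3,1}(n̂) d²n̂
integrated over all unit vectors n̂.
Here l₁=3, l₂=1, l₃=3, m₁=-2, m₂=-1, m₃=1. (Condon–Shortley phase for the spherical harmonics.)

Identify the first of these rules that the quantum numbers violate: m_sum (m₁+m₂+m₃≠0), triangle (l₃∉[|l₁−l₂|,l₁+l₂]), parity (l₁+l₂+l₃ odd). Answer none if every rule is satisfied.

Σmᵢ = -2  ✗
l₃∈[|l₁−l₂|,l₁+l₂]=[2,4], have l₃=3
Σlᵢ = 7 ⇒ odd

m_sum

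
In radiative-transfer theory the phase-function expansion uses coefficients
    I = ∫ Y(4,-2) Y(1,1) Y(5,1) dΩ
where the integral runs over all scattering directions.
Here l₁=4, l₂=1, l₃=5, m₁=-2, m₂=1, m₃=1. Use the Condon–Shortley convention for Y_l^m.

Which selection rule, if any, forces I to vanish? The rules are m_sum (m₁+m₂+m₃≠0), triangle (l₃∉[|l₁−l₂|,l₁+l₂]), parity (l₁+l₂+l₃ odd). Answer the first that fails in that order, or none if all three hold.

none

m₁+m₂+m₃ = -2 + 1 + 1 = 0  ✓
triangle: |4−1|=3 ≤ l₃=5 ≤ 4+1=5  ✓
parity: l₁+l₂+l₃ = 10 is even  ✓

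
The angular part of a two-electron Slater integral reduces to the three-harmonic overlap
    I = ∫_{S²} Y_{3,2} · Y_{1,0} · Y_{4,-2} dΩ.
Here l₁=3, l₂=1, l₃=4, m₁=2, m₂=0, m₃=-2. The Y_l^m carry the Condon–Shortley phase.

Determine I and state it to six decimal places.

0.213244

m-sum 0 ✓  L=8 even ✓  2≤4≤4 ✓
Π(2lᵢ+1) = 7×3×9 = 189
triangle coeff Δ(3,1,4) = 1/252
Σ_t [0,0]: t=0:+1/36 = 1/36
(3j)²=4/63 [(3 1 4; 0 0 0)], sign=+1
Σ_t [0,0]: t=0:+1/120 = 1/120
(3j)²=1/21 [(3 1 4; 2 0 -2)], sign=+1
⇒ 4πI² = 4/7
I = (+1)√(4/7/(4π)) = 0.21324362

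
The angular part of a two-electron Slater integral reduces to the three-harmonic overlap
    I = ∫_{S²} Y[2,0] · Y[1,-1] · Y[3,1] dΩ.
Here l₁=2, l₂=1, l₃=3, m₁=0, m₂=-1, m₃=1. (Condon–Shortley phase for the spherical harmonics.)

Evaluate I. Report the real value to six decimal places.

-0.202301

m-sum 0 ✓  L=6 even ✓  1≤3≤3 ✓
Π(2lᵢ+1) = 5×3×7 = 105
triangle coeff Δ(2,1,3) = 1/105
Σ_t [0,0]: t=0:+1/4 = 1/4
(3j)²=3/35 [(2 1 3; 0 0 0)], sign=-1
Σ_t [0,0]: t=0:+1/8 = 1/8
(3j)²=2/35 [(2 1 3; 0 -1 1)], sign=+1
⇒ 4πI² = 18/35
I = (-1)√(18/35/(4π)) = -0.20230066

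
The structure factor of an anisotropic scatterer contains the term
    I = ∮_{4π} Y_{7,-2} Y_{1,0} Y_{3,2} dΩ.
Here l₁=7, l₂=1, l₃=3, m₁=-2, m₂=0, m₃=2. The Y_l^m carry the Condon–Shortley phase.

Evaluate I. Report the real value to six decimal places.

0.000000

|7−1|≤3≤7+1 violated ⇒ I = 0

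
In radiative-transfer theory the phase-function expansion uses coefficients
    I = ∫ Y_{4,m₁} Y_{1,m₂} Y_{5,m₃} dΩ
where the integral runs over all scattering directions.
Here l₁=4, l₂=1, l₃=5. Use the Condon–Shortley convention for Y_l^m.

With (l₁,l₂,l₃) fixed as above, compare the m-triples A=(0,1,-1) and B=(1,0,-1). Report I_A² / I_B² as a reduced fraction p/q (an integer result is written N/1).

Same 4,1,5: normalisation and zero-m 3j drop out of the ratio.
A: Δ: 0! 8! 2! / 11! → 1/495; sum: t=0:+1/1152 = 1/1152; 3j²(4 1 5; 0 1 -1) = Δ·Π!·Σ² = 1/33  (sign +1)
B: Δ: 0! 8! 2! / 11! → 1/495; sum: t=0:+1/720 = 1/720; 3j²(4 1 5; 1 0 -1) = Δ·Π!·Σ² = 8/165  (sign +1)
I_A²/I_B² = (1/33)/(8/165) = 5/8

5/8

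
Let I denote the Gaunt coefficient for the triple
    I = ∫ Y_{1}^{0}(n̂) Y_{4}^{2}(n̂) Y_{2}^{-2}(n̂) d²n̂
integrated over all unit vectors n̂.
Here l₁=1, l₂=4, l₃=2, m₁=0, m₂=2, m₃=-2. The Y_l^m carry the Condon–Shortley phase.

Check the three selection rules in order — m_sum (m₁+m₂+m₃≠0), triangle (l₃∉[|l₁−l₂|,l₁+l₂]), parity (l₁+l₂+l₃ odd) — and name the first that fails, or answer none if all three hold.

triangle

azimuthal sum: 0 + 2 − 2 = 0  ✓
3 ≤ 2 ≤ 5 (triangle on l)  ✗
L = 1 + 4 + 2 = 7 (odd)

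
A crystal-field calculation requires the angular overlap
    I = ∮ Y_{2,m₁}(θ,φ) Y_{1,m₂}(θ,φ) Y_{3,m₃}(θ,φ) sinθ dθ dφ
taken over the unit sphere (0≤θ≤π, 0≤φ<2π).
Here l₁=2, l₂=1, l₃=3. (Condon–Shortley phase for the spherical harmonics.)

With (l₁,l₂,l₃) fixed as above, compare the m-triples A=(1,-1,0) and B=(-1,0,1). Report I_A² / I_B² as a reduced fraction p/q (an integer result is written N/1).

3/8

Same 2,1,3: normalisation and zero-m 3j drop out of the ratio.
A: Δ: 0! 4! 2! / 7! → 1/105; sum: t=0:+1/12 = 1/12; 3j²(2 1 3; 1 -1 0) = Δ·Π!·Σ² = 1/35  (sign -1)
B: Δ: 0! 4! 2! / 7! → 1/105; sum: t=0:+1/6 = 1/6; 3j²(2 1 3; -1 0 1) = Δ·Π!·Σ² = 8/105  (sign +1)
I_A²/I_B² = (1/35)/(8/105) = 3/8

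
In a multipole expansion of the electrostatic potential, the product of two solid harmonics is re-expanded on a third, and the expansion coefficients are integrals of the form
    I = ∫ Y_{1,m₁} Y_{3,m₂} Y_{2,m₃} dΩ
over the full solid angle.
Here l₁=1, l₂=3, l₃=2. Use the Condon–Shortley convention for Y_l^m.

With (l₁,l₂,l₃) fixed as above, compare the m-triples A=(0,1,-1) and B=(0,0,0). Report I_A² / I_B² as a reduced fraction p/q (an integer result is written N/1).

Shared (l₁,l₂,l₃)=(1,3,2): N and (l;000)² cancel in I_A²/I_B².
A: Δ = 2!·0!·4!/7! = 1/105; Racah Σ t=1..1: t=1:−1/6 = -1/6; ⇒ 3j(1 3 2; 0 1 -1)² = 8/105, sgn +1
B: Δ = 2!·0!·4!/7! = 1/105; Racah Σ t=1..1: t=1:−1/4 = -1/4; ⇒ 3j(1 3 2; 0 0 0)² = 3/35, sgn -1
I_A²/I_B² = (8/105)/(3/35) = 8/9

8/9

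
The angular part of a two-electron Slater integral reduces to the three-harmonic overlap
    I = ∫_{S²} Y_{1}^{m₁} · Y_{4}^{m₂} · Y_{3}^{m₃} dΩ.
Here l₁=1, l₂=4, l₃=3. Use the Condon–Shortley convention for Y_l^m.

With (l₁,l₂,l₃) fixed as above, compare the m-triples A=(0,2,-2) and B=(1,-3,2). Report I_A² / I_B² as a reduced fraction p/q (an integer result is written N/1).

4/7

Same 1,4,3: normalisation and zero-m 3j drop out of the ratio.
A: Δ: 2! 0! 6! / 9! → 1/252; sum: t=1:−1/120 = -1/120; 3j²(1 4 3; 0 2 -2) = Δ·Π!·Σ² = 1/21  (sign +1)
B: Δ: 2! 0! 6! / 9! → 1/252; sum: t=0:+1/240 = 1/240; 3j²(1 4 3; 1 -3 2) = Δ·Π!·Σ² = 1/12  (sign -1)
I_A²/I_B² = (1/21)/(1/12) = 4/7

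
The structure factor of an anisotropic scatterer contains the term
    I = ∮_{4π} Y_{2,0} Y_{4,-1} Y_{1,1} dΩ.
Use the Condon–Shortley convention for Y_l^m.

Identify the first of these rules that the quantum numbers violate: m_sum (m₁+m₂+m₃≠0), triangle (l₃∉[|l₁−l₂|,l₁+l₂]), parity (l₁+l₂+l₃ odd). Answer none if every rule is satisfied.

Σmᵢ = 0  ✓
l₃∈[|l₁−l₂|,l₁+l₂]=[2,6], have l₃=1  ✗
Σlᵢ = 7 ⇒ odd

triangle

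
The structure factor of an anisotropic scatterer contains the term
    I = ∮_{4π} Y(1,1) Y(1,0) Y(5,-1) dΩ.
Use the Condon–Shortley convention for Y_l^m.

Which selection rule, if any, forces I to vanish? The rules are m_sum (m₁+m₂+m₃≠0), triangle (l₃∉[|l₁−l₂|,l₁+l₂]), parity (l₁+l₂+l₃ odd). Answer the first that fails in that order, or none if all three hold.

azimuthal sum: 1 + 0 − 1 = 0  ✓
0 ≤ 5 ≤ 2 (triangle on l)  ✗
L = 1 + 1 + 5 = 7 (odd)

triangle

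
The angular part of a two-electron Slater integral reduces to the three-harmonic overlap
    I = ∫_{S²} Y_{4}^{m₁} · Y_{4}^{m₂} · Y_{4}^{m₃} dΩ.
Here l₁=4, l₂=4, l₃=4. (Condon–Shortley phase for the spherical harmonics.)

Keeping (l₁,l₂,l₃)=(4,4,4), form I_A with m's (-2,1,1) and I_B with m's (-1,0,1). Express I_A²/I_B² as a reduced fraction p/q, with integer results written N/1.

40/9

Same 4,4,4: normalisation and zero-m 3j drop out of the ratio.
A: Δ: 4! 4! 4! / 13! → 1/450450; sum: t=2:+1/576 t=3:−1/144 t=4:+1/576 = -1/288; 3j²(4 4 4; -2 1 1) = Δ·Π!·Σ² = 20/1001  (sign +1)
B: Δ: 4! 4! 4! / 13! → 1/450450; sum: t=1:−1/864 t=2:+1/96 t=3:−1/144 t=4:+1/3456 = 1/384; 3j²(4 4 4; -1 0 1) = Δ·Π!·Σ² = 9/2002  (sign -1)
I_A²/I_B² = (20/1001)/(9/2002) = 40/9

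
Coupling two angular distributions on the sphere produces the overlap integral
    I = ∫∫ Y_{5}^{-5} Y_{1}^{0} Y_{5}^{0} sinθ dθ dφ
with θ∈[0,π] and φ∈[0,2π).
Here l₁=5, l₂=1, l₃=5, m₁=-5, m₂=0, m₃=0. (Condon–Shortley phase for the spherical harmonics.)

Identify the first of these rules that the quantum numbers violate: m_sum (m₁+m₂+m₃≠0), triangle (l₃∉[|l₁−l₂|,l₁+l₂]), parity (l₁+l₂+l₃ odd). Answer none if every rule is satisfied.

m_sum

Σmᵢ = -5  ✗
l₃∈[|l₁−l₂|,l₁+l₂]=[4,6], have l₃=5
Σlᵢ = 11 ⇒ odd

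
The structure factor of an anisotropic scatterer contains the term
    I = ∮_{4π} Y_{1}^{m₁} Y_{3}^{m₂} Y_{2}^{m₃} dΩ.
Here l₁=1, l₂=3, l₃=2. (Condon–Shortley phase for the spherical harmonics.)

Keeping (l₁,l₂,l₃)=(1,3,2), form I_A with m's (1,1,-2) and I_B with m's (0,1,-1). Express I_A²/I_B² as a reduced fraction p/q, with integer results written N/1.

Same 1,3,2: normalisation and zero-m 3j drop out of the ratio.
A: Δ: 2! 0! 4! / 7! → 1/105; sum: t=0:+1/48 = 1/48; 3j²(1 3 2; 1 1 -2) = Δ·Π!·Σ² = 1/105  (sign +1)
B: Δ: 2! 0! 4! / 7! → 1/105; sum: t=1:−1/6 = -1/6; 3j²(1 3 2; 0 1 -1) = Δ·Π!·Σ² = 8/105  (sign +1)
I_A²/I_B² = (1/105)/(8/105) = 1/8

1/8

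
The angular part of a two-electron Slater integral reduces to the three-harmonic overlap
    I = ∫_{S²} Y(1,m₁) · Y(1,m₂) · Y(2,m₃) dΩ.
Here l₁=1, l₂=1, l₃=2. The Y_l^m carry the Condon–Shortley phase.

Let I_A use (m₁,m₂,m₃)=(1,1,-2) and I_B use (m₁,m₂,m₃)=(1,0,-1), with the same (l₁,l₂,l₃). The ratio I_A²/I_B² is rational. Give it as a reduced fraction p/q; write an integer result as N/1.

l's match ⇒ only the (l;m) 3-j factors differ between A and B.
A: triangle coeff Δ(1,1,2) = 1/30; Σ_t [0,0]: t=0:+1/4 = 1/4; (3j)²=1/5 [(1 1 2; 1 1 -2)], sign=+1
B: triangle coeff Δ(1,1,2) = 1/30; Σ_t [0,0]: t=0:+1/2 = 1/2; (3j)²=1/10 [(1 1 2; 1 0 -1)], sign=-1
I_A²/I_B² = (1/5)/(1/10) = 2/1

2/1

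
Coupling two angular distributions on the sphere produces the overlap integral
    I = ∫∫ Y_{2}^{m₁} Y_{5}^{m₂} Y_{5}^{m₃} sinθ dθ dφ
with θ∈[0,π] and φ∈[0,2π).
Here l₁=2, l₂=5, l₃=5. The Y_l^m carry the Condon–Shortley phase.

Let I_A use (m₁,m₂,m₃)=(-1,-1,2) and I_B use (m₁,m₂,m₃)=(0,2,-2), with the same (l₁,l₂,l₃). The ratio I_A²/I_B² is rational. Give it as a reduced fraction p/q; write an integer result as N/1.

7/6

l's match ⇒ only the (l;m) 3-j factors differ between A and B.
A: triangle coeff Δ(2,5,5) = 1/38610; Σ_t [1,2]: t=1:−1/1440 t=2:+1/2880 = -1/2880; (3j)²=7/715 [(2 5 5; -1 -1 2)], sign=+1
B: triangle coeff Δ(2,5,5) = 1/38610; Σ_t [0,2]: t=0:+1/20160 t=1:−1/1440 t=2:+1/2880 = -1/3360; (3j)²=6/715 [(2 5 5; 0 2 -2)], sign=+1
I_A²/I_B² = (7/715)/(6/715) = 7/6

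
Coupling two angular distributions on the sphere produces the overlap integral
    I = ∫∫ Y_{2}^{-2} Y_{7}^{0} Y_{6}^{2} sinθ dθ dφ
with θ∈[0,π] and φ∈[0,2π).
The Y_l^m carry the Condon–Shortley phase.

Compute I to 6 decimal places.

0.000000

L=15 odd ⇒ parity kills the (l;000) factor ⇒ I = 0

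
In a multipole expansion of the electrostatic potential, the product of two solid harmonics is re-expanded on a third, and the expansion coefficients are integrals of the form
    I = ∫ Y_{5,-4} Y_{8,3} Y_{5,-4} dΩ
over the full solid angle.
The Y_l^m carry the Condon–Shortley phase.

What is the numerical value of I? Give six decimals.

-4 + 3 − 4 = -5 ≠ 0: azimuthal integral kills it; I = 0

0.000000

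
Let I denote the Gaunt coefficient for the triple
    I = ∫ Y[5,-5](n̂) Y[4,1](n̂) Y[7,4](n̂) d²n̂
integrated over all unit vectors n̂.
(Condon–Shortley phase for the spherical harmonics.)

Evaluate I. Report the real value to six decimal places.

Rules hold: Σm=0, L=16 even, 1≤7≤9.
N = 11·9·15 = 1485
Δ = 2!·8!·6!/17! = 1/6126120
Racah Σ t=0..2: t=0:+1/69120 t=1:−1/20736 t=2:+1/69120 = -1/51840
⇒ 3j(5 4 7; 0 0 0)² = 280/21879, sgn +1
Racah Σ t=2..2: t=2:+1/2903040 = 1/2903040
⇒ 3j(5 4 7; -5 1 4)² = 75/6188, sgn -1
4πI² = N·(3j₀)²·(3jₘ)² = 11250/48841
I = -1·√(0.230339/4π) = -0.13538765

-0.135388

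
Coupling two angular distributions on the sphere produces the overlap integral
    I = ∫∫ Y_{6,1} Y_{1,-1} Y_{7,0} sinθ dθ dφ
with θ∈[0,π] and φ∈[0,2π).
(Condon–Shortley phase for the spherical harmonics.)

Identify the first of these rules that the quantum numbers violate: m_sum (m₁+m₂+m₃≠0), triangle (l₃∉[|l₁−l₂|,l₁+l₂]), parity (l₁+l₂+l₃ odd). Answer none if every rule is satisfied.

none

azimuthal sum: 1 − 1 + 0 = 0  ✓
5 ≤ 7 ≤ 7 (triangle on l)  ✓
L = 6 + 1 + 7 = 14 (even)  ✓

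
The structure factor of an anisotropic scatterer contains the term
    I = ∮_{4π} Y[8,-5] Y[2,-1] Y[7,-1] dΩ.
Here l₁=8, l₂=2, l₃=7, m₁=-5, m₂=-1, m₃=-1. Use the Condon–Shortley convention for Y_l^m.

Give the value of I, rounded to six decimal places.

0.000000

-5 − 1 − 1 = -7 ≠ 0: azimuthal integral kills it; I = 0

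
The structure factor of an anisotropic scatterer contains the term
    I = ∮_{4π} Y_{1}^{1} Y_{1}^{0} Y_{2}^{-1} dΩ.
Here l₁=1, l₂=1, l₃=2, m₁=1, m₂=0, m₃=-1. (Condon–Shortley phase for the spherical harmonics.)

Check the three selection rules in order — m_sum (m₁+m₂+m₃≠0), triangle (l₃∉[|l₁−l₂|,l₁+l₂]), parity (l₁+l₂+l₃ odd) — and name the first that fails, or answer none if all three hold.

none

azimuthal sum: 1 + 0 − 1 = 0  ✓
0 ≤ 2 ≤ 2 (triangle on l)  ✓
L = 1 + 1 + 2 = 4 (even)  ✓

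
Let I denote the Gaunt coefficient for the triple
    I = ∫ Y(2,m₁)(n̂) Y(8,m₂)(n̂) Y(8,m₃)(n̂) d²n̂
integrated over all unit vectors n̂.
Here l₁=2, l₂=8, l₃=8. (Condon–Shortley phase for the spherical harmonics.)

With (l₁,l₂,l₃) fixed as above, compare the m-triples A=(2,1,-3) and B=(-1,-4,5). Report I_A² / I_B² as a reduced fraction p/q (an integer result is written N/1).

Same 2,8,8: normalisation and zero-m 3j drop out of the ratio.
A: Δ: 2! 2! 14! / 19! → 1/348840; sum: t=0:+1/174182400 = 1/174182400; 3j²(2 8 8; 2 1 -3) = Δ·Π!·Σ² = 77/3876  (sign -1)
B: Δ: 2! 2! 14! / 19! → 1/348840; sum: t=1:−1/479001600 t=2:+1/1916006400 = -1/638668800; 3j²(2 8 8; -1 -4 5) = Δ·Π!·Σ² = 117/6460  (sign +1)
I_A²/I_B² = (77/3876)/(117/6460) = 385/351

385/351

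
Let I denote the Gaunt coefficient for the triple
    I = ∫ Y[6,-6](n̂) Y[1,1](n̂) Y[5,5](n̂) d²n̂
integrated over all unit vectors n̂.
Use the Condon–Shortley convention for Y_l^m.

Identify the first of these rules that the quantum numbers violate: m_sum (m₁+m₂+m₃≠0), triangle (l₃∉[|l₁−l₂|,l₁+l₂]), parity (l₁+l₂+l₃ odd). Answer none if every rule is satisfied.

none

azimuthal sum: -6 + 1 + 5 = 0  ✓
5 ≤ 5 ≤ 7 (triangle on l)  ✓
L = 6 + 1 + 5 = 12 (even)  ✓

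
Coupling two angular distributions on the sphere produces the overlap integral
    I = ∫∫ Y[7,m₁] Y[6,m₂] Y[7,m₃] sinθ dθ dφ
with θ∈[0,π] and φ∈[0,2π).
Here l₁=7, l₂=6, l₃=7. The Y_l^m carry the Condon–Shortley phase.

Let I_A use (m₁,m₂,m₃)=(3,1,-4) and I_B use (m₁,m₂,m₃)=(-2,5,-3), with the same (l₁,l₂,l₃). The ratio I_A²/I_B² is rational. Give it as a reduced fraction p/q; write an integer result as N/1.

Same 7,6,7: normalisation and zero-m 3j drop out of the ratio.
A: Δ: 6! 8! 6! / 21! → 1/2444321880; sum: t=1:−1/62208000 t=2:+1/8294400 t=3:−1/8709120 t=4:+1/69672960 = 1/248832000; 3j²(7 6 7; 3 1 -4) = Δ·Π!·Σ² = 7/83980  (sign -1)
B: Δ: 6! 8! 6! / 21! → 1/2444321880; sum: t=5:−1/49766400 t=6:+1/62208000 = -1/248832000; 3j²(7 6 7; -2 5 -3) = Δ·Π!·Σ² = 21/20995  (sign -1)
I_A²/I_B² = (7/83980)/(21/20995) = 1/12

1/12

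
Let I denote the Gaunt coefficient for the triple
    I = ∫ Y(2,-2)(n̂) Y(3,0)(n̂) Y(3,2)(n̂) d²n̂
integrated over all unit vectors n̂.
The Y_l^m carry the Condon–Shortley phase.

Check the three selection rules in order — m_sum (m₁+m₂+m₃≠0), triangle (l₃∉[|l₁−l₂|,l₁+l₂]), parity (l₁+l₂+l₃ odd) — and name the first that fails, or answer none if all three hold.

none

m₁+m₂+m₃ = -2 + 0 + 2 = 0  ✓
triangle: |2−3|=1 ≤ l₃=3 ≤ 2+3=5  ✓
parity: l₁+l₂+l₃ = 8 is even  ✓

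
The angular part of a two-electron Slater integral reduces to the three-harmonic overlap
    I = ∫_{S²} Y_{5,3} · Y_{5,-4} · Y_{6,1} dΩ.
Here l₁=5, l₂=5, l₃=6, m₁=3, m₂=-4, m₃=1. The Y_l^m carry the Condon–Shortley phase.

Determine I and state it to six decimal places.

-0.154663

m-sum 0 ✓  L=16 even ✓  0≤6≤10 ✓
Π(2lᵢ+1) = 11×11×13 = 1573
triangle coeff Δ(5,5,6) = 1/28588560
Σ_t [0,4]: t=0:+1/345600 t=1:−1/13824 t=2:+1/5184 t=3:−1/13824 t=4:+1/345600 = 7/129600
(3j)²=80/7293 [(5 5 6; 0 0 0)], sign=+1
Σ_t [0,1]: t=0:+1/138240 t=1:−1/518400 = 11/2073600
(3j)²=77/4420 [(5 5 6; 3 -4 1)], sign=-1
⇒ 4πI² = 3388/11271
I = (-1)√(3388/11271/(4π)) = -0.15466268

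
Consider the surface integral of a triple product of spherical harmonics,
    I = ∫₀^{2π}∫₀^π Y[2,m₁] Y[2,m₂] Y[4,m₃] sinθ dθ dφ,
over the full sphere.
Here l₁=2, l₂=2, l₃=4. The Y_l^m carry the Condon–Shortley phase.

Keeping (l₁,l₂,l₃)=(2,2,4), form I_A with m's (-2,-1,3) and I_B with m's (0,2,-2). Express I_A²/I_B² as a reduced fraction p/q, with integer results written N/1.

7/3

Shared (l₁,l₂,l₃)=(2,2,4): N and (l;000)² cancel in I_A²/I_B².
A: Δ = 0!·4!·4!/9! = 1/630; Racah Σ t=0..0: t=0:+1/144 = 1/144; ⇒ 3j(2 2 4; -2 -1 3)² = 1/18, sgn -1
B: Δ = 0!·4!·4!/9! = 1/630; Racah Σ t=0..0: t=0:+1/96 = 1/96; ⇒ 3j(2 2 4; 0 2 -2)² = 1/42, sgn +1
I_A²/I_B² = (1/18)/(1/42) = 7/3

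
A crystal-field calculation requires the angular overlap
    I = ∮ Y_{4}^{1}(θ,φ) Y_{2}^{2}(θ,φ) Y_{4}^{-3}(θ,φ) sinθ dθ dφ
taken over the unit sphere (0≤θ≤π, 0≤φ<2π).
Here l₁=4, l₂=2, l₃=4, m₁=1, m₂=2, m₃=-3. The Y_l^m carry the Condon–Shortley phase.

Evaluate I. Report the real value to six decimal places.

Rules hold: Σm=0, L=10 even, 2≤4≤6.
N = 9·5·9 = 405
Δ = 2!·6!·2!/11! = 1/13860
Racah Σ t=0..2: t=0:+1/192 t=1:−1/36 t=2:+1/192 = -5/288
⇒ 3j(4 2 4; 0 0 0)² = 20/693, sgn -1
Racah Σ t=2..2: t=2:+1/480 = 1/480
⇒ 3j(4 2 4; 1 2 -3)² = 3/110, sgn -1
4πI² = N·(3j₀)²·(3jₘ)² = 270/847
I = +1·√(0.318772/4π) = 0.15927046

0.159270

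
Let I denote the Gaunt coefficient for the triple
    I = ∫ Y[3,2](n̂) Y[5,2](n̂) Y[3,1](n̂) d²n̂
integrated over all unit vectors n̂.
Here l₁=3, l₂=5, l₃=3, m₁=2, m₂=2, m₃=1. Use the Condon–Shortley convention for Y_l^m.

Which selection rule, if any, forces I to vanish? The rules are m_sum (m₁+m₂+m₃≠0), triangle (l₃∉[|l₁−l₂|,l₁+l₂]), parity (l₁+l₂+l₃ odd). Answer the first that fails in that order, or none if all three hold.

m_sum

m₁+m₂+m₃ = 2 + 2 + 1 = 5  ✗
triangle: |3−5|=2 ≤ l₃=3 ≤ 3+5=8
parity: l₁+l₂+l₃ = 11 is odd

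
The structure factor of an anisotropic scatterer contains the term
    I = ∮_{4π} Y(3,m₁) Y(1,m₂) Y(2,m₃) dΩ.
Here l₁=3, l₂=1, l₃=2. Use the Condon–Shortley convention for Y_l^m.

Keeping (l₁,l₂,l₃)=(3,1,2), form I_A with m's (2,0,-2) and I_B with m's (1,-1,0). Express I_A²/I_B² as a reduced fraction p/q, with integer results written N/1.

Same 3,1,2: normalisation and zero-m 3j drop out of the ratio.
A: Δ: 2! 4! 0! / 7! → 1/105; sum: t=1:−1/24 = -1/24; 3j²(3 1 2; 2 0 -2) = Δ·Π!·Σ² = 1/21  (sign -1)
B: Δ: 2! 4! 0! / 7! → 1/105; sum: t=0:+1/8 = 1/8; 3j²(3 1 2; 1 -1 0) = Δ·Π!·Σ² = 2/35  (sign +1)
I_A²/I_B² = (1/21)/(2/35) = 5/6

5/6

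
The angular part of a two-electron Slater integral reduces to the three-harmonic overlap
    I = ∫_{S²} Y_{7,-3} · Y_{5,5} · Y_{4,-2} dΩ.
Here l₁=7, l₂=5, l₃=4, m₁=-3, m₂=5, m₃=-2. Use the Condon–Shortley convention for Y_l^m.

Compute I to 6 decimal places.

m-sum 0 ✓  L=16 even ✓  2≤4≤12 ✓
Π(2lᵢ+1) = 15×11×9 = 1485
triangle coeff Δ(7,5,4) = 1/6126120
Σ_t [3,5]: t=3:−1/69120 t=4:+1/20736 t=5:−1/69120 = 1/51840
(3j)²=280/21879 [(7 5 4; 0 0 0)], sign=+1
Σ_t [8,8]: t=8:+1/3870720 = 1/3870720
(3j)²=675/136136 [(7 5 4; -3 5 -2)], sign=+1
⇒ 4πI² = 50625/537251
I = (+1)√(50625/537251/(4π)) = 0.08659423

0.086594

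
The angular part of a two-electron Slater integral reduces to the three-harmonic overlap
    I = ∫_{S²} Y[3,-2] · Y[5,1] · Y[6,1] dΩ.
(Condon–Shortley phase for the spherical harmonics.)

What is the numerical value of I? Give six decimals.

Checks pass: Σm=0; 14 even; l₃=6∈[2,8].
(2·3+1)(2·5+1)(2·6+1) = 1001
Δ: 2! 4! 8! / 15! → 1/675675
sum: t=0:+1/8640 t=1:−1/2304 t=2:+1/8640 = -7/34560
3j²(3 5 6; 0 0 0) = Δ·Π!·Σ² = 7/429  (sign -1)
sum: t=1:−1/17280 t=2:+1/6912 = 1/11520
3j²(3 5 6; -2 1 1) = Δ·Π!·Σ² = 2/143  (sign -1)
combine: 4πI² = 1001·7/429·2/143 = 98/429
take √, sign +1: I = 0.13482780

0.134828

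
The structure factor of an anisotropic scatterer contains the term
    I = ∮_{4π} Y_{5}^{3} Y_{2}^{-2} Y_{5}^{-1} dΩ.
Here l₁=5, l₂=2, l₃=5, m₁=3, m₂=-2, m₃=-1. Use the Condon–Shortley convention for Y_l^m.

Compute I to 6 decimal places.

Rules hold: Σm=0, L=12 even, 3≤5≤7.
N = 11·5·11 = 605
Δ = 2!·8!·2!/13! = 1/38610
Racah Σ t=0..2: t=0:+1/2880 t=1:−1/576 t=2:+1/2880 = -1/960
⇒ 3j(5 2 5; 0 0 0)² = 10/429, sgn +1
Racah Σ t=0..0: t=0:+1/5760 = 1/5760
⇒ 3j(5 2 5; 3 -2 -1)² = 56/2145, sgn +1
4πI² = N·(3j₀)²·(3jₘ)² = 560/1521
I = +1·√(0.368179/4π) = 0.17116875

0.171169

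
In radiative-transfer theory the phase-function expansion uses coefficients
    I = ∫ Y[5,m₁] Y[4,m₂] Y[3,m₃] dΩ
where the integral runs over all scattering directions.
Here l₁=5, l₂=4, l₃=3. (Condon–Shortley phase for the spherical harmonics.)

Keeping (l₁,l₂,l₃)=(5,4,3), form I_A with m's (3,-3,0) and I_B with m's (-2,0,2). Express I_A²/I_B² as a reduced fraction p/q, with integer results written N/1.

63/25

Same 5,4,3: normalisation and zero-m 3j drop out of the ratio.
A: Δ: 6! 4! 2! / 13! → 1/180180; sum: t=0:+1/2880 t=1:−1/1440 = -1/2880; 3j²(5 4 3; 3 -3 0) = Δ·Π!·Σ² = 7/715  (sign +1)
B: Δ: 6! 4! 2! / 13! → 1/180180; sum: t=3:−1/864 t=4:+1/576 = 1/1728; 3j²(5 4 3; -2 0 2) = Δ·Π!·Σ² = 5/1287  (sign -1)
I_A²/I_B² = (7/715)/(5/1287) = 63/25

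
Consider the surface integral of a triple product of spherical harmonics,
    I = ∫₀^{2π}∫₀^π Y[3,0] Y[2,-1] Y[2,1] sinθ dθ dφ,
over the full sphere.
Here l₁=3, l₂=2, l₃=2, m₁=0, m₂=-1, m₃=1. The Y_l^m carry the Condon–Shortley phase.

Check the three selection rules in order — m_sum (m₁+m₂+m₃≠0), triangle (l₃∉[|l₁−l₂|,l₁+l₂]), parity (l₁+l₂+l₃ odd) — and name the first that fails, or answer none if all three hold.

Σmᵢ = 0  ✓
l₃∈[|l₁−l₂|,l₁+l₂]=[1,5], have l₃=2  ✓
Σlᵢ = 7 ⇒ odd  ✗

parity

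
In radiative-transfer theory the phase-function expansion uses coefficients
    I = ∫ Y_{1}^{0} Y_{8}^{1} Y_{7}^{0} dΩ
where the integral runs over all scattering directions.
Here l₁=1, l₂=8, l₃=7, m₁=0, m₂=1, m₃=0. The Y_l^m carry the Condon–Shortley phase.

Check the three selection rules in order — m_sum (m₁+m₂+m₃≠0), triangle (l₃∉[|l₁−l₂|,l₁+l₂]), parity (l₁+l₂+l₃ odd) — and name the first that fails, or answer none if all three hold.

Σmᵢ = 1  ✗
l₃∈[|l₁−l₂|,l₁+l₂]=[7,9], have l₃=7
Σlᵢ = 16 ⇒ even

m_sum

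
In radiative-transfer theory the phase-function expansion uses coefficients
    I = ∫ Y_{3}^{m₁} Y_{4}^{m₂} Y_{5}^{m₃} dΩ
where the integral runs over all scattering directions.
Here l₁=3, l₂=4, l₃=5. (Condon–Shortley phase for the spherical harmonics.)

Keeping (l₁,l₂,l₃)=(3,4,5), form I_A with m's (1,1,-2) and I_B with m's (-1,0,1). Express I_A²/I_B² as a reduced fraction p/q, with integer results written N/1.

1792/605

Same 3,4,5: normalisation and zero-m 3j drop out of the ratio.
A: Δ: 2! 4! 6! / 13! → 1/180180; sum: t=0:+1/960 t=1:−1/288 t=2:+1/1728 = -1/540; 3j²(3 4 5; 1 1 -2) = Δ·Π!·Σ² = 128/6435  (sign +1)
B: Δ: 2! 4! 6! / 13! → 1/180180; sum: t=0:+1/2304 t=1:−1/216 t=2:+1/384 = -11/6912; 3j²(3 4 5; -1 0 1) = Δ·Π!·Σ² = 11/1638  (sign -1)
I_A²/I_B² = (128/6435)/(11/1638) = 1792/605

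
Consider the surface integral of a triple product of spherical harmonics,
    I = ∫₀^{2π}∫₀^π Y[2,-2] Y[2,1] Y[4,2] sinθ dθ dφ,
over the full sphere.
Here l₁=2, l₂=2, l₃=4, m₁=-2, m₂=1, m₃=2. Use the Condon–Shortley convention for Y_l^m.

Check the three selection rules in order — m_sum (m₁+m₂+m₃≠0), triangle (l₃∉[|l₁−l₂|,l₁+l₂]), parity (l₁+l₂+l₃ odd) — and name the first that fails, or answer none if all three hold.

m_sum

azimuthal sum: -2 + 1 + 2 = 1  ✗
0 ≤ 4 ≤ 4 (triangle on l)
L = 2 + 2 + 4 = 8 (even)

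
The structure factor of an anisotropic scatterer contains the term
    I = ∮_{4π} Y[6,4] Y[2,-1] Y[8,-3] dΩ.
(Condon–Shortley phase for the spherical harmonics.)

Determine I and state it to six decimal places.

-0.089004

Rules hold: Σm=0, L=16 even, 4≤8≤8.
N = 13·5·17 = 1105
Δ = 0!·12!·4!/17! = 1/30940
Racah Σ t=0..0: t=0:+1/2073600 = 1/2073600
⇒ 3j(6 2 8; 0 0 0)² = 28/1105, sgn +1
Racah Σ t=0..0: t=0:+1/43545600 = 1/43545600
⇒ 3j(6 2 8; 4 -1 -3)² = 11/3094, sgn -1
4πI² = N·(3j₀)²·(3jₘ)² = 22/221
I = -1·√(0.0995475/4π) = -0.08900415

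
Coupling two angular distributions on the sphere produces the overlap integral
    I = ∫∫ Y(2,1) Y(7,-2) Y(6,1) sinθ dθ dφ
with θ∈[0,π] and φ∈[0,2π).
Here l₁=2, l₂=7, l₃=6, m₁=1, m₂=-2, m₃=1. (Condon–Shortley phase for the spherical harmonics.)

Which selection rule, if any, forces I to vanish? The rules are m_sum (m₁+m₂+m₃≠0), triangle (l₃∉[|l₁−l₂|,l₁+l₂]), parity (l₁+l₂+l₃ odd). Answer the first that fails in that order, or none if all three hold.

m₁+m₂+m₃ = 1 − 2 + 1 = 0  ✓
triangle: |2−7|=5 ≤ l₃=6 ≤ 2+7=9  ✓
parity: l₁+l₂+l₃ = 15 is odd  ✗

parity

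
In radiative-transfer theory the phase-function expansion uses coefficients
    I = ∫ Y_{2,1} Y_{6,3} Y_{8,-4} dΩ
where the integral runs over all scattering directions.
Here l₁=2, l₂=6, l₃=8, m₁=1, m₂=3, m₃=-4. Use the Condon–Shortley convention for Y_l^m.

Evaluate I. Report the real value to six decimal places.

m-sum 0 ✓  L=16 even ✓  4≤8≤8 ✓
Π(2lᵢ+1) = 5×13×17 = 1105
triangle coeff Δ(2,6,8) = 1/30940
Σ_t [0,0]: t=0:+1/2073600 = 1/2073600
(3j)²=28/1105 [(2 6 8; 0 0 0)], sign=+1
Σ_t [0,0]: t=0:+1/13063680 = 1/13063680
(3j)²=44/1547 [(2 6 8; 1 3 -4)], sign=+1
⇒ 4πI² = 176/221
I = (+1)√(176/221/(4π)) = 0.25174176

0.251742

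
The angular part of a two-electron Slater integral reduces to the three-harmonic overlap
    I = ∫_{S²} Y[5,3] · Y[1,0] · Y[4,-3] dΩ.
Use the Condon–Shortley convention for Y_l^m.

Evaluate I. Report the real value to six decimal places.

Rules hold: Σm=0, L=10 even, 4≤4≤6.
N = 11·3·9 = 297
Δ = 2!·8!·0!/11! = 1/495
Racah Σ t=1..1: t=1:−1/576 = -1/576
⇒ 3j(5 1 4; 0 0 0)² = 5/99, sgn -1
Racah Σ t=1..1: t=1:−1/5040 = -1/5040
⇒ 3j(5 1 4; 3 0 -3)² = 16/495, sgn +1
4πI² = N·(3j₀)²·(3jₘ)² = 16/33
I = -1·√(0.484848/4π) = -0.19642560

-0.196426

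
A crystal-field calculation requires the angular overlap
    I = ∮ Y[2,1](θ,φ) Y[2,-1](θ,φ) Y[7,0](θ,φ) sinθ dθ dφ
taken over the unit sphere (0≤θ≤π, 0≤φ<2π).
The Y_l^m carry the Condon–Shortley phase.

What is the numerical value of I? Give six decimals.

l₃=7 ∉ [0,4] — triangle fails ⇒ I = 0

0.000000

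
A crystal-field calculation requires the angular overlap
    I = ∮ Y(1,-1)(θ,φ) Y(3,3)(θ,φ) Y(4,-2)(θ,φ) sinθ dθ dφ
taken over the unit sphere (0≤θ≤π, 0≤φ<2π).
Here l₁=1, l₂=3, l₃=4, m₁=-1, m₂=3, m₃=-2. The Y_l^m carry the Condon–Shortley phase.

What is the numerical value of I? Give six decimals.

Rules hold: Σm=0, L=8 even, 2≤4≤4.
N = 3·7·9 = 189
Δ = 0!·2!·6!/9! = 1/252
Racah Σ t=0..0: t=0:+1/36 = 1/36
⇒ 3j(1 3 4; 0 0 0)² = 4/63, sgn +1
Racah Σ t=0..0: t=0:+1/1440 = 1/1440
⇒ 3j(1 3 4; -1 3 -2)² = 1/252, sgn +1
4πI² = N·(3j₀)²·(3jₘ)² = 1/21
I = +1·√(0.047619/4π) = 0.06155813

0.061558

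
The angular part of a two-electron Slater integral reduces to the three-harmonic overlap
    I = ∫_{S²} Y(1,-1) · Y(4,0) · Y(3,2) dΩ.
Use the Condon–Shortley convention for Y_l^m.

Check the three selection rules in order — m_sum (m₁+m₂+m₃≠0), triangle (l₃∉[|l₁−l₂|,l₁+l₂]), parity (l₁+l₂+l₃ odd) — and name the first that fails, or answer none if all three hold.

m_sum

Σmᵢ = 1  ✗
l₃∈[|l₁−l₂|,l₁+l₂]=[3,5], have l₃=3
Σlᵢ = 8 ⇒ even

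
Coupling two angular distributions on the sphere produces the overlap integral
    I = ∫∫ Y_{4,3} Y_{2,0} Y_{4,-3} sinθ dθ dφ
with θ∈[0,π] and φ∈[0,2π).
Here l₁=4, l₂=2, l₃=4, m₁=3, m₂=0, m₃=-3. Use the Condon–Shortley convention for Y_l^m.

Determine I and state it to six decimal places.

Rules hold: Σm=0, L=10 even, 2≤4≤6.
N = 9·5·9 = 405
Δ = 2!·6!·2!/11! = 1/13860
Racah Σ t=0..2: t=0:+1/192 t=1:−1/36 t=2:+1/192 = -5/288
⇒ 3j(4 2 4; 0 0 0)² = 20/693, sgn -1
Racah Σ t=0..1: t=0:+1/480 t=1:−1/720 = 1/1440
⇒ 3j(4 2 4; 3 0 -3)² = 7/1980, sgn -1
4πI² = N·(3j₀)²·(3jₘ)² = 5/121
I = +1·√(0.0413223/4π) = 0.05734392

0.057344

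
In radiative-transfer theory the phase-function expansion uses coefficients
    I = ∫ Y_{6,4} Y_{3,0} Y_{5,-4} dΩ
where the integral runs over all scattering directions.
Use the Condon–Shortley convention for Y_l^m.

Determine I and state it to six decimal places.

-0.139560

m-sum 0 ✓  L=14 even ✓  3≤5≤9 ✓
Π(2lᵢ+1) = 13×7×11 = 1001
triangle coeff Δ(6,3,5) = 1/675675
Σ_t [1,3]: t=1:−1/8640 t=2:+1/2304 t=3:−1/8640 = 7/34560
(3j)²=7/429 [(6 3 5; 0 0 0)], sign=-1
Σ_t [1,2]: t=1:−1/60480 t=2:+1/161280 = -1/96768
(3j)²=15/1001 [(6 3 5; 4 0 -4)], sign=+1
⇒ 4πI² = 35/143
I = (-1)√(35/143/(4π)) = -0.13956004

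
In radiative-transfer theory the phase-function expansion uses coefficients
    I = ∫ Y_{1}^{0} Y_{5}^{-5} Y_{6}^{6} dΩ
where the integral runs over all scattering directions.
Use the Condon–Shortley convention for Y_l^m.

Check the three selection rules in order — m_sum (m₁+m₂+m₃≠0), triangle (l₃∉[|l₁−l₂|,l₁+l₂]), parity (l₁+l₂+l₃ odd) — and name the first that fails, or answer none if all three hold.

m₁+m₂+m₃ = 0 − 5 + 6 = 1  ✗
triangle: |1−5|=4 ≤ l₃=6 ≤ 1+5=6
parity: l₁+l₂+l₃ = 12 is even

m_sum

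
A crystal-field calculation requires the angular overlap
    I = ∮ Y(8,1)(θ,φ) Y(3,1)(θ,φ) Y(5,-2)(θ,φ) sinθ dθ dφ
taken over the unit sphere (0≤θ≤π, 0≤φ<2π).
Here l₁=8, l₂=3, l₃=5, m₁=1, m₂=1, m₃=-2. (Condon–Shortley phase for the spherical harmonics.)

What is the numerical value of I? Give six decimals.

Checks pass: Σm=0; 16 even; l₃=5∈[5,11].
(2·8+1)(2·3+1)(2·5+1) = 1309
Δ: 6! 10! 0! / 17! → 1/136136
sum: t=3:−1/518400 = -1/518400
3j²(8 3 5; 0 0 0) = Δ·Π!·Σ² = 56/2431  (sign +1)
sum: t=4:+1/1451520 = 1/1451520
3j²(8 3 5; 1 1 -2) = Δ·Π!·Σ² = 45/4862  (sign -1)
combine: 4πI² = 1309·56/2431·45/4862 = 8820/31603
take √, sign -1: I = -0.14902708

-0.149027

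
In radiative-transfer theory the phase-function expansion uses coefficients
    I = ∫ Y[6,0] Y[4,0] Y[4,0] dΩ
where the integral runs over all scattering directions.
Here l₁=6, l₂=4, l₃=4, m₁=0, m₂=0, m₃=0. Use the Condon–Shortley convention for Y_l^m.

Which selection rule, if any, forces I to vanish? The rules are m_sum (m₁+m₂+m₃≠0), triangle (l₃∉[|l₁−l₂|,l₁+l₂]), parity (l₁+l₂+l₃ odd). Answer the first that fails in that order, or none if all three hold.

m₁+m₂+m₃ = 0 + 0 + 0 = 0  ✓
triangle: |6−4|=2 ≤ l₃=4 ≤ 6+4=10  ✓
parity: l₁+l₂+l₃ = 14 is even  ✓

none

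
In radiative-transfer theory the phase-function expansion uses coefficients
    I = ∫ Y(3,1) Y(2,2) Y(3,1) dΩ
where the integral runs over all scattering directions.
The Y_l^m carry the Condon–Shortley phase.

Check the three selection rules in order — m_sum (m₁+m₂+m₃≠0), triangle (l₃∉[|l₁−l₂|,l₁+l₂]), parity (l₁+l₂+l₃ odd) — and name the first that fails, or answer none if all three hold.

m_sum

azimuthal sum: 1 + 2 + 1 = 4  ✗
1 ≤ 3 ≤ 5 (triangle on l)
L = 3 + 2 + 3 = 8 (even)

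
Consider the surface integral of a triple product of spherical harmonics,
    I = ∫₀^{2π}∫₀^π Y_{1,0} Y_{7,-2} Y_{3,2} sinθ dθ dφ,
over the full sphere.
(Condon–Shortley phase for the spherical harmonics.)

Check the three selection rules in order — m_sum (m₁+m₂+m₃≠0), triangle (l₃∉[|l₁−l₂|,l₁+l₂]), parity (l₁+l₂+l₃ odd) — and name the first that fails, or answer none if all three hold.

m₁+m₂+m₃ = 0 − 2 + 2 = 0  ✓
triangle: |1−7|=6 ≤ l₃=3 ≤ 1+7=8  ✗
parity: l₁+l₂+l₃ = 11 is odd

triangle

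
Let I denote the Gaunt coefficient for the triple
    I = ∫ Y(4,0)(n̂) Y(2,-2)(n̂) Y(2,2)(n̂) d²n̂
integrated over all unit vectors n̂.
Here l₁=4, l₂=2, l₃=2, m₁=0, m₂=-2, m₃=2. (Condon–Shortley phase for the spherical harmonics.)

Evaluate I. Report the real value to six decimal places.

m-sum 0 ✓  L=8 even ✓  2≤2≤6 ✓
Π(2lᵢ+1) = 9×5×5 = 225
triangle coeff Δ(4,2,2) = 1/630
Σ_t [2,2]: t=2:+1/16 = 1/16
(3j)²=2/35 [(4 2 2; 0 0 0)], sign=+1
Σ_t [0,0]: t=0:+1/576 = 1/576
(3j)²=1/630 [(4 2 2; 0 -2 2)], sign=+1
⇒ 4πI² = 1/49
I = (+1)√(1/49/(4π)) = 0.04029926

0.040299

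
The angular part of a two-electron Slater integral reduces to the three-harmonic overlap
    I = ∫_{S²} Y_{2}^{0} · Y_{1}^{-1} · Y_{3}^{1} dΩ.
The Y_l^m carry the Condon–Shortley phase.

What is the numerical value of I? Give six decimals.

-0.202301

Rules hold: Σm=0, L=6 even, 1≤3≤3.
N = 5·3·7 = 105
Δ = 0!·4!·2!/7! = 1/105
Racah Σ t=0..0: t=0:+1/4 = 1/4
⇒ 3j(2 1 3; 0 0 0)² = 3/35, sgn -1
Racah Σ t=0..0: t=0:+1/8 = 1/8
⇒ 3j(2 1 3; 0 -1 1)² = 2/35, sgn +1
4πI² = N·(3j₀)²·(3jₘ)² = 18/35
I = -1·√(0.514286/4π) = -0.20230066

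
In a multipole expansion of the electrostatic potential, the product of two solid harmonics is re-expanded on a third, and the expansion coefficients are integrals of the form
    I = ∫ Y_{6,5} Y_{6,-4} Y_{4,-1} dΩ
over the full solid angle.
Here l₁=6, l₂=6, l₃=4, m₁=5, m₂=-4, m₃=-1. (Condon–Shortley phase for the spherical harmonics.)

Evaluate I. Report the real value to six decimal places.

0.047465

m-sum 0 ✓  L=16 even ✓  0≤4≤12 ✓
Π(2lᵢ+1) = 13×13×9 = 1521
triangle coeff Δ(6,6,4) = 1/15315300
Σ_t [2,6]: t=2:+1/829440 t=3:−1/25920 t=4:+1/9216 t=5:−1/25920 t=6:+1/829440 = 7/207360
(3j)²=28/2431 [(6 6 4; 0 0 0)], sign=+1
Σ_t [0,1]: t=0:+1/967680 t=1:−1/725760 = -1/2903040
(3j)²=5/3094 [(6 6 4; 5 -4 -1)], sign=+1
⇒ 4πI² = 90/3179
I = (+1)√(90/3179/(4π)) = 0.04746473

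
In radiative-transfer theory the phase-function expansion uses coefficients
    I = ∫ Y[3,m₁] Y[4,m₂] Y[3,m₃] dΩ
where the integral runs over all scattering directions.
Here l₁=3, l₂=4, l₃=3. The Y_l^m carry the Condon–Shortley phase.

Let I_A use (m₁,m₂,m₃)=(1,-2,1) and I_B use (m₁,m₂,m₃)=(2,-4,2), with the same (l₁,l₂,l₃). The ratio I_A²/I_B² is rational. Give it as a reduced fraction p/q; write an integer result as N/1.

Shared (l₁,l₂,l₃)=(3,4,3): N and (l;000)² cancel in I_A²/I_B².
A: Δ = 4!·2!·4!/11! = 1/34650; Racah Σ t=0..2: t=0:+1/192 t=1:−1/36 t=2:+1/192 = -5/288; ⇒ 3j(3 4 3; 1 -2 1)² = 20/693, sgn -1
B: Δ = 4!·2!·4!/11! = 1/34650; Racah Σ t=0..0: t=0:+1/576 = 1/576; ⇒ 3j(3 4 3; 2 -4 2)² = 5/99, sgn -1
I_A²/I_B² = (20/693)/(5/99) = 4/7

4/7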